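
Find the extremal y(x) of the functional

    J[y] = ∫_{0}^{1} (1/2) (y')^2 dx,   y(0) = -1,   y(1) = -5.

The Lagrangian is L = (1/2) (y')^2.
Compute ∂L/∂y = 0, ∂L/∂y' = y'.
The Euler-Lagrange equation d/dx(∂L/∂y') − ∂L/∂y = 0 reduces to
    y'' = 0.
Its general solution is
    y(x) = A x + B,
with A, B fixed by the endpoint conditions.
Applying the endpoint conditions y(0) = -1 and y(1) = -5: solve A·0 + B = -1 and A·1 + B = -5. Subtracting gives A(1 − 0) = -5 − -1, so A = -4, and B = -1 − A·0 = -1. Therefore
    y(x) = -4 x - 1.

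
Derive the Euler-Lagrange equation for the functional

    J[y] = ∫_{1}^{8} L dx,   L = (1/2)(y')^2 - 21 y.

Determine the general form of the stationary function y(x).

The Lagrangian is L = (1/2)(y')^2 - 21 y.
∂L/∂y = -21.
∂L/∂y' = y'.
The Euler-Lagrange equation d/dx(∂L/∂y') − ∂L/∂y = 0 becomes:
    y'' + 21 = 0
General solution: y(x) = -(21/2) x^2 + A x + B, where A and B are arbitrary constants fixed by the endpoint conditions.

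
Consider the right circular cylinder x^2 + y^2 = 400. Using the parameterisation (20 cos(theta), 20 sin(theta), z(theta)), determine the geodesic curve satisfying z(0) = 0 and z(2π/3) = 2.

Parameterise the cylinder of radius R = 20 as
    r(θ) = (20 cos θ, 20 sin θ, z(θ)).
The arc-length element is
    ds = sqrt(400 + (dz/dθ)^2) dθ,
so the Lagrangian is L = sqrt(400 + z'^2).
L depends on z' only, not on z or θ, so ∂L/∂z = 0 and
    ∂L/∂z' = z' / sqrt(400 + z'^2).
The Euler-Lagrange equation gives
    d/dθ( z' / sqrt(400 + z'^2) ) = 0,
so z' is constant. Integrating once:
    z(θ) = a θ + b,
a helix on the cylinder (a straight line when the cylinder is unrolled). The constants a, b are determined by the endpoint conditions.
With endpoint conditions z(0) = 0 and z(2π/3) = 2: from z(0) = b we get b = 0, and a·2π/3 + 0 = 2 gives a = 3/π, so
    z(θ) = (3/π) θ.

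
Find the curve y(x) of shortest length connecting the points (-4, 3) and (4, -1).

Arc-length functional: J[y] = ∫ sqrt(1 + (y')^2) dx.
Lagrangian L = sqrt(1 + (y')^2) has no explicit y dependence, so ∂L/∂y = 0 and the Euler-Lagrange equation gives
    d/dx( y' / sqrt(1 + (y')^2) ) = 0  ⇒  y' / sqrt(1 + (y')^2) = const.
Hence y' is constant, so y(x) is affine.
Fitting the endpoints (-4, 3) and (4, -1):
    slope m = ((-1) − 3) / (4 − (-4)) = -1/2,
    intercept c = 3 − m·(-4) = 1.
Extremal: y(x) = (-1/2) x + 1.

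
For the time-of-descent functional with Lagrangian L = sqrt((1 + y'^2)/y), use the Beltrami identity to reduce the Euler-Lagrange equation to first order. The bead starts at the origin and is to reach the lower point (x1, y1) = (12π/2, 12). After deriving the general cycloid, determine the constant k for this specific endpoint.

The Lagrangian L = sqrt((1 + y'^2) / y) has no explicit x dependence, so the Beltrami identity applies:
    L − y' ∂L/∂y' = C.
Compute ∂L/∂y' = y' / sqrt(y (1 + y'^2)).
Substitute:
    sqrt((1 + y'^2)/y) − y'·y' / sqrt(y (1 + y'^2))
    = (1 + y'^2) / sqrt(y (1 + y'^2)) − y'^2 / sqrt(y (1 + y'^2))
    = 1 / sqrt(y (1 + y'^2)) = C.
Squaring and rearranging gives the first integral
    y (1 + y'^2) = 1/C^2 =: k   (constant).
Solving this first-order ODE by the substitution
    y = (k/2)(1 − cos θ)
yields the cycloid parameterisation
    x(θ) = (k/2)(θ − sin θ),   y(θ) = (k/2)(1 − cos θ).
The constant k is fixed by the endpoint condition.
Now fit the given lower endpoint (x1, y1) = (12π/2, 12). At the bottom of the first arch (θ = π), the parametric equations give
    y(π) = (k/2)(1 − cos π) = k,
    x(π) = (k/2)(π − sin π) = kπ/2.
Matching y(π) = 12 gives k = 12, consistent with x(π) = 12π/2. Therefore the specific cycloid is
    x(θ) = (12/2)(θ − sin θ),   y(θ) = (12/2)(1 − cos θ).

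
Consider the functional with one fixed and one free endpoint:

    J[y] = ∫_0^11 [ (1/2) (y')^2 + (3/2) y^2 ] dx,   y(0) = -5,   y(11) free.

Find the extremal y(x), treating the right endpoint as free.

The Lagrangian L = (1/2) (y')^2 + (3/2) y^2 gives
    ∂L/∂y = 3 y,   ∂L/∂y' = y'.
Euler-Lagrange: y'' − 3 y = 0.
With k = sqrt(3), the general solution is
    y(x) = A cosh(sqrt(3) x) + B sinh(sqrt(3) x).
Fixed left endpoint y(0) = -5 ⇒ A = -5.
The right endpoint x = 11 is free, so the natural (transversality) condition is ∂L/∂y' |_{x=11} = 0, i.e. y'(11) = 0.
Compute y'(x) = A k sinh(k x) + B k cosh(k x), so
    y'(11) = A k sinh(k·11) + B k cosh(k·11) = 0
    ⇒ B = −A tanh(k·11) = 5 tanh(sqrt(3)·11).
Therefore the extremal is
    y(x) = −5 cosh(sqrt(3) x) + 5 tanh(sqrt(3)·11) sinh(sqrt(3) x).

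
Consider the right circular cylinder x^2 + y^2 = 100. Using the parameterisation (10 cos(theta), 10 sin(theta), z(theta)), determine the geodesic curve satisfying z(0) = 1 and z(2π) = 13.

Parameterise the cylinder of radius R = 10 as
    r(θ) = (10 cos θ, 10 sin θ, z(θ)).
The arc-length element is
    ds = sqrt(100 + (dz/dθ)^2) dθ,
so the Lagrangian is L = sqrt(100 + z'^2).
L depends on z' only, not on z or θ, so ∂L/∂z = 0 and
    ∂L/∂z' = z' / sqrt(100 + z'^2).
The Euler-Lagrange equation gives
    d/dθ( z' / sqrt(100 + z'^2) ) = 0,
so z' is constant. Integrating once:
    z(θ) = a θ + b,
a helix on the cylinder (a straight line when the cylinder is unrolled). The constants a, b are determined by the endpoint conditions.
With endpoint conditions z(0) = 1 and z(2π) = 13: from z(0) = b we get b = 1, and a·2π + 1 = 13 gives a = 6/π, so
    z(θ) = (6/π) θ + 1.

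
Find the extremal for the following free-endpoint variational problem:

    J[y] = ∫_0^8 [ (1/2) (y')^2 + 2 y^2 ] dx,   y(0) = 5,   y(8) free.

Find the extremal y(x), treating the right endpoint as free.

The Lagrangian L = (1/2) (y')^2 + 2 y^2 gives
    ∂L/∂y = 4 y,   ∂L/∂y' = y'.
Euler-Lagrange: y'' − 4 y = 0.
With k = 2, the general solution is
    y(x) = A cosh(2 x) + B sinh(2 x).
Fixed left endpoint y(0) = 5 ⇒ A = 5.
The right endpoint x = 8 is free, so the natural (transversality) condition is ∂L/∂y' |_{x=8} = 0, i.e. y'(8) = 0.
Compute y'(x) = A k sinh(k x) + B k cosh(k x), so
    y'(8) = A k sinh(k·8) + B k cosh(k·8) = 0
    ⇒ B = −A tanh(k·8) = − 5 tanh(2·8).
Therefore the extremal is
    y(x) = 5 cosh(2 x) − 5 tanh(2·8) sinh(2 x).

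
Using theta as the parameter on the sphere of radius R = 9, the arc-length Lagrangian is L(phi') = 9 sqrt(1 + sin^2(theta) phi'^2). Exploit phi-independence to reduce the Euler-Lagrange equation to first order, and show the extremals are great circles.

On the sphere of radius R = 9 with spherical coordinates (θ, φ), the induced metric is
    ds^2 = 81(dθ^2 + sin^2(θ) dφ^2).
Parameterise by θ; the arc-length functional is
    J[φ] = ∫ 9 sqrt(1 + sin^2(θ) (dφ/dθ)^2) dθ,
so L = 9 sqrt(1 + sin^2(θ) φ'^2). Compute
    ∂L/∂φ = 0  (L has no explicit φ dependence),
    ∂L/∂φ' = 9 sin^2(θ) φ' / sqrt(1 + sin^2(θ) φ'^2).
Since ∂L/∂φ = 0, the Euler-Lagrange equation
    d/dθ(∂L/∂φ') − ∂L/∂φ = 0
reduces to d/dθ(∂L/∂φ') = 0, i.e. the momentum conjugate to φ is conserved:
    9 sin^2(θ) φ' / sqrt(1 + sin^2(θ) φ'^2) = C.
The overall factor of 9 is constant, so dividing through gives Clairaut's relation sin^2(θ) φ' / sqrt(1 + sin^2(θ) φ'^2) = C' (with C' = C/9). Solving for φ' and integrating gives the great-circle family
    cot(θ) = A cos(φ − φ_0),
i.e. the intersection of the sphere with a plane through the origin. The two constants A and φ_0 (equivalently C and one phase) are fixed by the two endpoint conditions.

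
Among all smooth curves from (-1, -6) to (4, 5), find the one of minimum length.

Arc-length functional: J[y] = ∫ sqrt(1 + (y')^2) dx.
Lagrangian L = sqrt(1 + (y')^2) has no explicit y dependence, so ∂L/∂y = 0 and the Euler-Lagrange equation gives
    d/dx( y' / sqrt(1 + (y')^2) ) = 0  ⇒  y' / sqrt(1 + (y')^2) = const.
Hence y' is constant, so y(x) is affine.
Fitting the endpoints (-1, -6) and (4, 5):
    slope m = (5 − (-6)) / (4 − (-1)) = 11/5,
    intercept c = (-6) − m·(-1) = -19/5.
Extremal: y(x) = (11/5) x - 19/5.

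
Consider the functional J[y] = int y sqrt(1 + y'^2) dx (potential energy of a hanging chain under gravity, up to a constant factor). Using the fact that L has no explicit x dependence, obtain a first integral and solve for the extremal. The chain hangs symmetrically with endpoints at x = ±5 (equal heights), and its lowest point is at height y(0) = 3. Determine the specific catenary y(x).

The Lagrangian L(y, y') = y sqrt(1 + y'^2) has no explicit x dependence, so the Beltrami identity applies:
    L − y' ∂L/∂y' = C.
Compute ∂L/∂y' = y · y' / sqrt(1 + y'^2). Then
    L − y' ∂L/∂y'
    = y sqrt(1 + y'^2) − y · y'^2 / sqrt(1 + y'^2)
    = y (1 + y'^2 − y'^2) / sqrt(1 + y'^2)
    = y / sqrt(1 + y'^2) = C.
Squaring gives y^2 = C^2 (1 + y'^2), i.e.
    y'^2 = y^2 / C^2 − 1.
Separating variables,
    dy / sqrt(y^2 − C^2) = dx / C,
and integrating gives arccosh(y / C) = (x − a)/C, so
    y(x) = C cosh((x − a)/C),
the catenary. The constants C and a are fixed by the two endpoint conditions (and, for the hanging-chain problem, the length constraint selects C).
Now fit the given data. The endpoints x = ±5 are symmetric at equal height, so the catenary is even about its minimum: a = 0 and y(x) = C cosh(x/C). The lowest point is y(0) = C cosh(0) = C, and we are told y(0) = 3, so C = 3. Therefore
    y(x) = 3 cosh(x/3),
and at the endpoints
    y(±5) = 3 cosh(5/3).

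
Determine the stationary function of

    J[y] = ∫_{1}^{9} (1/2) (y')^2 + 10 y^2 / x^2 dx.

The Lagrangian is L = (1/2) (y')^2 + 10 y^2 / x^2.
Compute ∂L/∂y = 20y/x^2, ∂L/∂y' = y'.
The Euler-Lagrange equation d/dx(∂L/∂y') − ∂L/∂y = 0 reduces to
    y'' − 20/x^2 · y = 0  (x > 0).
Its general solution is
    y(x) = A x^5 + B x^(-4),
with A, B fixed by the endpoint conditions.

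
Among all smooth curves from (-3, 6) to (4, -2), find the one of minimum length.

Arc-length functional: J[y] = ∫ sqrt(1 + (y')^2) dx.
Lagrangian L = sqrt(1 + (y')^2) has no explicit y dependence, so ∂L/∂y = 0 and the Euler-Lagrange equation gives
    d/dx( y' / sqrt(1 + (y')^2) ) = 0  ⇒  y' / sqrt(1 + (y')^2) = const.
Hence y' is constant, so y(x) is affine.
Fitting the endpoints (-3, 6) and (4, -2):
    slope m = ((-2) − 6) / (4 − (-3)) = -8/7,
    intercept c = 6 − m·(-3) = 18/7.
Extremal: y(x) = (-8/7) x + 18/7.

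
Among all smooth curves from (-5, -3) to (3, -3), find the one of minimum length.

Arc-length functional: J[y] = ∫ sqrt(1 + (y')^2) dx.
Lagrangian L = sqrt(1 + (y')^2) has no explicit y dependence, so ∂L/∂y = 0 and the Euler-Lagrange equation gives
    d/dx( y' / sqrt(1 + (y')^2) ) = 0  ⇒  y' / sqrt(1 + (y')^2) = const.
Hence y' is constant, so y(x) is affine.
Fitting the endpoints (-5, -3) and (3, -3):
    slope m = ((-3) − (-3)) / (3 − (-5)) = 0,
    intercept c = (-3) − m·(-5) = -3.
Extremal: y(x) = -3.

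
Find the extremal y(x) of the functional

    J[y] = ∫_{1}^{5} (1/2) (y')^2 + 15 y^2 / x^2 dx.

The Lagrangian is L = (1/2) (y')^2 + 15 y^2 / x^2.
Compute ∂L/∂y = 30y/x^2, ∂L/∂y' = y'.
The Euler-Lagrange equation d/dx(∂L/∂y') − ∂L/∂y = 0 reduces to
    y'' − 30/x^2 · y = 0  (x > 0).
Its general solution is
    y(x) = A x^6 + B x^(-5),
with A, B fixed by the endpoint conditions.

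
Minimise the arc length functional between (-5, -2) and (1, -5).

Arc-length functional: J[y] = ∫ sqrt(1 + (y')^2) dx.
Lagrangian L = sqrt(1 + (y')^2) has no explicit y dependence, so ∂L/∂y = 0 and the Euler-Lagrange equation gives
    d/dx( y' / sqrt(1 + (y')^2) ) = 0  ⇒  y' / sqrt(1 + (y')^2) = const.
Hence y' is constant, so y(x) is affine.
Fitting the endpoints (-5, -2) and (1, -5):
    slope m = ((-5) − (-2)) / (1 − (-5)) = -1/2,
    intercept c = (-2) − m·(-5) = -9/2.
Extremal: y(x) = (-1/2) x - 9/2.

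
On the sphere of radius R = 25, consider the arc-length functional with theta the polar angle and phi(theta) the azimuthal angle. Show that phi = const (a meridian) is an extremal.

On the sphere of radius R = 25 with spherical coordinates (θ, φ), the induced metric is
    ds^2 = 625(dθ^2 + sin^2(θ) dφ^2).
Using θ as the parameter, the arc-length functional becomes
    J[φ] = ∫ 25 sqrt(1 + sin^2(θ) (dφ/dθ)^2) dθ.
So L = 25 sqrt(1 + sin^2(θ) φ'^2). Compute
    ∂L/∂φ = 0  (L has no explicit φ dependence),
    ∂L/∂φ' = 25 sin^2(θ) φ' / sqrt(1 + sin^2(θ) φ'^2).
For the candidate φ(θ) = c (constant), φ' = 0, so ∂L/∂φ' evaluated along the candidate vanishes, and ∂L/∂φ is identically zero. Hence
    d/dθ(∂L/∂φ') − ∂L/∂φ = 0
is satisfied. Therefore meridians φ = const are extremals of arc length — they are geodesics on the sphere.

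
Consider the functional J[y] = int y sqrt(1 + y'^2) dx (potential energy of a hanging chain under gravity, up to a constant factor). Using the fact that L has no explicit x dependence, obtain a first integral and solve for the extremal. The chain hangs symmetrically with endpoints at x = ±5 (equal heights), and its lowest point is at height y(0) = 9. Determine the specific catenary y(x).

The Lagrangian L(y, y') = y sqrt(1 + y'^2) has no explicit x dependence, so the Beltrami identity applies:
    L − y' ∂L/∂y' = C.
Compute ∂L/∂y' = y · y' / sqrt(1 + y'^2). Then
    L − y' ∂L/∂y'
    = y sqrt(1 + y'^2) − y · y'^2 / sqrt(1 + y'^2)
    = y (1 + y'^2 − y'^2) / sqrt(1 + y'^2)
    = y / sqrt(1 + y'^2) = C.
Squaring gives y^2 = C^2 (1 + y'^2), i.e.
    y'^2 = y^2 / C^2 − 1.
Separating variables,
    dy / sqrt(y^2 − C^2) = dx / C,
and integrating gives arccosh(y / C) = (x − a)/C, so
    y(x) = C cosh((x − a)/C),
the catenary. The constants C and a are fixed by the two endpoint conditions (and, for the hanging-chain problem, the length constraint selects C).
Now fit the given data. The endpoints x = ±5 are symmetric at equal height, so the catenary is even about its minimum: a = 0 and y(x) = C cosh(x/C). The lowest point is y(0) = C cosh(0) = C, and we are told y(0) = 9, so C = 9. Therefore
    y(x) = 9 cosh(x/9),
and at the endpoints
    y(±5) = 9 cosh(5/9).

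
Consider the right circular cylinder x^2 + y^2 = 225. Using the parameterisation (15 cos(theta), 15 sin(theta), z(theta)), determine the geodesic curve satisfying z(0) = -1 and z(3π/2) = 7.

Parameterise the cylinder of radius R = 15 as
    r(θ) = (15 cos θ, 15 sin θ, z(θ)).
The arc-length element is
    ds = sqrt(225 + (dz/dθ)^2) dθ,
so the Lagrangian is L = sqrt(225 + z'^2).
L depends on z' only, not on z or θ, so ∂L/∂z = 0 and
    ∂L/∂z' = z' / sqrt(225 + z'^2).
The Euler-Lagrange equation gives
    d/dθ( z' / sqrt(225 + z'^2) ) = 0,
so z' is constant. Integrating once:
    z(θ) = a θ + b,
a helix on the cylinder (a straight line when the cylinder is unrolled). The constants a, b are determined by the endpoint conditions.
With endpoint conditions z(0) = -1 and z(3π/2) = 7: from z(0) = b we get b = -1, and a·3π/2 + -1 = 7 gives a = 16/(3π), so
    z(θ) = (16/(3π)) θ − 1.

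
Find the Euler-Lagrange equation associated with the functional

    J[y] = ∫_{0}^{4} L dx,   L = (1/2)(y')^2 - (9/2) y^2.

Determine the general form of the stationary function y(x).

The Lagrangian is L = (1/2)(y')^2 - (9/2) y^2.
∂L/∂y = -9y.
∂L/∂y' = y'.
The Euler-Lagrange equation d/dx(∂L/∂y') − ∂L/∂y = 0 becomes:
    y'' + 9 y = 0
General solution: y(x) = A sin(3x) + B cos(3x), where A and B are arbitrary constants fixed by the endpoint conditions.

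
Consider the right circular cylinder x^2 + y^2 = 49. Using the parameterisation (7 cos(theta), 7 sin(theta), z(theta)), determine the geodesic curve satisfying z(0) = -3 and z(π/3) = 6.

Parameterise the cylinder of radius R = 7 as
    r(θ) = (7 cos θ, 7 sin θ, z(θ)).
The arc-length element is
    ds = sqrt(49 + (dz/dθ)^2) dθ,
so the Lagrangian is L = sqrt(49 + z'^2).
L depends on z' only, not on z or θ, so ∂L/∂z = 0 and
    ∂L/∂z' = z' / sqrt(49 + z'^2).
The Euler-Lagrange equation gives
    d/dθ( z' / sqrt(49 + z'^2) ) = 0,
so z' is constant. Integrating once:
    z(θ) = a θ + b,
a helix on the cylinder (a straight line when the cylinder is unrolled). The constants a, b are determined by the endpoint conditions.
With endpoint conditions z(0) = -3 and z(π/3) = 6: from z(0) = b we get b = -3, and a·π/3 + -3 = 6 gives a = 27/π, so
    z(θ) = (27/π) θ − 3.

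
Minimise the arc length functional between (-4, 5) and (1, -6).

Arc-length functional: J[y] = ∫ sqrt(1 + (y')^2) dx.
Lagrangian L = sqrt(1 + (y')^2) has no explicit y dependence, so ∂L/∂y = 0 and the Euler-Lagrange equation gives
    d/dx( y' / sqrt(1 + (y')^2) ) = 0  ⇒  y' / sqrt(1 + (y')^2) = const.
Hence y' is constant, so y(x) is affine.
Fitting the endpoints (-4, 5) and (1, -6):
    slope m = ((-6) − 5) / (1 − (-4)) = -11/5,
    intercept c = 5 − m·(-4) = -19/5.
Extremal: y(x) = (-11/5) x - 19/5.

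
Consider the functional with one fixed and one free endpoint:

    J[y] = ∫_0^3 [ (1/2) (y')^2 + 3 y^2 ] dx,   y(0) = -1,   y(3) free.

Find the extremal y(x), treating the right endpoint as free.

The Lagrangian L = (1/2) (y')^2 + 3 y^2 gives
    ∂L/∂y = 6 y,   ∂L/∂y' = y'.
Euler-Lagrange: y'' − 6 y = 0.
With k = sqrt(6), the general solution is
    y(x) = A cosh(sqrt(6) x) + B sinh(sqrt(6) x).
Fixed left endpoint y(0) = -1 ⇒ A = -1.
The right endpoint x = 3 is free, so the natural (transversality) condition is ∂L/∂y' |_{x=3} = 0, i.e. y'(3) = 0.
Compute y'(x) = A k sinh(k x) + B k cosh(k x), so
    y'(3) = A k sinh(k·3) + B k cosh(k·3) = 0
    ⇒ B = −A tanh(k·3) = tanh(sqrt(6)·3).
Therefore the extremal is
    y(x) = −cosh(sqrt(6) x) + tanh(sqrt(6)·3) sinh(sqrt(6) x).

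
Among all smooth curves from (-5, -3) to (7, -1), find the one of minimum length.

Arc-length functional: J[y] = ∫ sqrt(1 + (y')^2) dx.
Lagrangian L = sqrt(1 + (y')^2) has no explicit y dependence, so ∂L/∂y = 0 and the Euler-Lagrange equation gives
    d/dx( y' / sqrt(1 + (y')^2) ) = 0  ⇒  y' / sqrt(1 + (y')^2) = const.
Hence y' is constant, so y(x) is affine.
Fitting the endpoints (-5, -3) and (7, -1):
    slope m = ((-1) − (-3)) / (7 − (-5)) = 1/6,
    intercept c = (-3) − m·(-5) = -13/6.
Extremal: y(x) = (1/6) x - 13/6.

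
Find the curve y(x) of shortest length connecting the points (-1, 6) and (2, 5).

Arc-length functional: J[y] = ∫ sqrt(1 + (y')^2) dx.
Lagrangian L = sqrt(1 + (y')^2) has no explicit y dependence, so ∂L/∂y = 0 and the Euler-Lagrange equation gives
    d/dx( y' / sqrt(1 + (y')^2) ) = 0  ⇒  y' / sqrt(1 + (y')^2) = const.
Hence y' is constant, so y(x) is affine.
Fitting the endpoints (-1, 6) and (2, 5):
    slope m = (5 − 6) / (2 − (-1)) = -1/3,
    intercept c = 6 − m·(-1) = 17/3.
Extremal: y(x) = (-1/3) x + 17/3.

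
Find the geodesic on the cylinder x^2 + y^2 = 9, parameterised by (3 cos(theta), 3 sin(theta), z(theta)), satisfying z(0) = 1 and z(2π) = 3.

Parameterise the cylinder of radius R = 3 as
    r(θ) = (3 cos θ, 3 sin θ, z(θ)).
The arc-length element is
    ds = sqrt(9 + (dz/dθ)^2) dθ,
so the Lagrangian is L = sqrt(9 + z'^2).
L depends on z' only, not on z or θ, so ∂L/∂z = 0 and
    ∂L/∂z' = z' / sqrt(9 + z'^2).
The Euler-Lagrange equation gives
    d/dθ( z' / sqrt(9 + z'^2) ) = 0,
so z' is constant. Integrating once:
    z(θ) = a θ + b,
a helix on the cylinder (a straight line when the cylinder is unrolled). The constants a, b are determined by the endpoint conditions.
With endpoint conditions z(0) = 1 and z(2π) = 3: from z(0) = b we get b = 1, and a·2π + 1 = 3 gives a = 1/π, so
    z(θ) = (1/π) θ + 1.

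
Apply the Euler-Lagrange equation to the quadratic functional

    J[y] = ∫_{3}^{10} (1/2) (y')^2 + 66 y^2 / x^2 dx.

The Lagrangian is L = (1/2) (y')^2 + 66 y^2 / x^2.
Compute ∂L/∂y = 132y/x^2, ∂L/∂y' = y'.
The Euler-Lagrange equation d/dx(∂L/∂y') − ∂L/∂y = 0 reduces to
    y'' − 132/x^2 · y = 0  (x > 0).
Its general solution is
    y(x) = A x^12 + B x^(-11),
with A, B fixed by the endpoint conditions.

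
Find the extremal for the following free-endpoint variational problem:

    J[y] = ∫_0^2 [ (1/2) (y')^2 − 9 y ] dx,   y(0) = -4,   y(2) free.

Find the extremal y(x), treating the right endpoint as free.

The Lagrangian L = (1/2) (y')^2 − 9 y gives
    ∂L/∂y = −9,   ∂L/∂y' = y'.
Euler-Lagrange: d/dx(y') − (−9) = 0, i.e. y'' + 9 = 0, so
    y(x) = −(9/2) x^2 + C1 x + C2.
Fixed left endpoint y(0) = -4 ⇒ C2 = -4.
The right endpoint x = 2 is free, so the natural (transversality) condition is ∂L/∂y' |_{x=2} = 0, i.e. y'(2) = 0.
Compute y'(x) = −9 x + C1, so y'(2) = −18 + C1 = 0 ⇒ C1 = 18.
Therefore the extremal is
    y(x) = −(9/2) x^2 + 18 x − 4.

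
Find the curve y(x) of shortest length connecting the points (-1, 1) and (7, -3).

Arc-length functional: J[y] = ∫ sqrt(1 + (y')^2) dx.
Lagrangian L = sqrt(1 + (y')^2) has no explicit y dependence, so ∂L/∂y = 0 and the Euler-Lagrange equation gives
    d/dx( y' / sqrt(1 + (y')^2) ) = 0  ⇒  y' / sqrt(1 + (y')^2) = const.
Hence y' is constant, so y(x) is affine.
Fitting the endpoints (-1, 1) and (7, -3):
    slope m = ((-3) − 1) / (7 − (-1)) = -1/2,
    intercept c = 1 − m·(-1) = 1/2.
Extremal: y(x) = (-1/2) x + 1/2.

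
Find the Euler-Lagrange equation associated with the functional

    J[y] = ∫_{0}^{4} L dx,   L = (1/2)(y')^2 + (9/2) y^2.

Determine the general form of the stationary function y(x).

The Lagrangian is L = (1/2)(y')^2 + (9/2) y^2.
∂L/∂y = 9y.
∂L/∂y' = y'.
The Euler-Lagrange equation d/dx(∂L/∂y') − ∂L/∂y = 0 becomes:
    y'' - 9 y = 0
General solution: y(x) = A e^(3x) + B e^(-3x), where A and B are arbitrary constants fixed by the endpoint conditions.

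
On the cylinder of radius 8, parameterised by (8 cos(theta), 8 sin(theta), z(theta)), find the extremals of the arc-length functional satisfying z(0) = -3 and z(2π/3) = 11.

Parameterise the cylinder of radius R = 8 as
    r(θ) = (8 cos θ, 8 sin θ, z(θ)).
The arc-length element is
    ds = sqrt(64 + (dz/dθ)^2) dθ,
so the Lagrangian is L = sqrt(64 + z'^2).
L depends on z' only, not on z or θ, so ∂L/∂z = 0 and
    ∂L/∂z' = z' / sqrt(64 + z'^2).
The Euler-Lagrange equation gives
    d/dθ( z' / sqrt(64 + z'^2) ) = 0,
so z' is constant. Integrating once:
    z(θ) = a θ + b,
a helix on the cylinder (a straight line when the cylinder is unrolled). The constants a, b are determined by the endpoint conditions.
With endpoint conditions z(0) = -3 and z(2π/3) = 11: from z(0) = b we get b = -3, and a·2π/3 + -3 = 11 gives a = 21/π, so
    z(θ) = (21/π) θ − 3.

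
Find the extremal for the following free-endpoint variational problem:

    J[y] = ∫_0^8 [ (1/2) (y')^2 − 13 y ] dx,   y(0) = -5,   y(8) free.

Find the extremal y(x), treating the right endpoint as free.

The Lagrangian L = (1/2) (y')^2 − 13 y gives
    ∂L/∂y = −13,   ∂L/∂y' = y'.
Euler-Lagrange: d/dx(y') − (−13) = 0, i.e. y'' + 13 = 0, so
    y(x) = −(13/2) x^2 + C1 x + C2.
Fixed left endpoint y(0) = -5 ⇒ C2 = -5.
The right endpoint x = 8 is free, so the natural (transversality) condition is ∂L/∂y' |_{x=8} = 0, i.e. y'(8) = 0.
Compute y'(x) = −13 x + C1, so y'(8) = −104 + C1 = 0 ⇒ C1 = 104.
Therefore the extremal is
    y(x) = −(13/2) x^2 + 104 x − 5.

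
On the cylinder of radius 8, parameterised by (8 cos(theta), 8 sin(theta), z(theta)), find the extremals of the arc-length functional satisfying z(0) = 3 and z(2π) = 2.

Parameterise the cylinder of radius R = 8 as
    r(θ) = (8 cos θ, 8 sin θ, z(θ)).
The arc-length element is
    ds = sqrt(64 + (dz/dθ)^2) dθ,
so the Lagrangian is L = sqrt(64 + z'^2).
L depends on z' only, not on z or θ, so ∂L/∂z = 0 and
    ∂L/∂z' = z' / sqrt(64 + z'^2).
The Euler-Lagrange equation gives
    d/dθ( z' / sqrt(64 + z'^2) ) = 0,
so z' is constant. Integrating once:
    z(θ) = a θ + b,
a helix on the cylinder (a straight line when the cylinder is unrolled). The constants a, b are determined by the endpoint conditions.
With endpoint conditions z(0) = 3 and z(2π) = 2: from z(0) = b we get b = 3, and a·2π + 3 = 2 gives a = -1/(2π), so
    z(θ) = (-1/(2π)) θ + 3.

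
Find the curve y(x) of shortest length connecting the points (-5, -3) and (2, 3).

Arc-length functional: J[y] = ∫ sqrt(1 + (y')^2) dx.
Lagrangian L = sqrt(1 + (y')^2) has no explicit y dependence, so ∂L/∂y = 0 and the Euler-Lagrange equation gives
    d/dx( y' / sqrt(1 + (y')^2) ) = 0  ⇒  y' / sqrt(1 + (y')^2) = const.
Hence y' is constant, so y(x) is affine.
Fitting the endpoints (-5, -3) and (2, 3):
    slope m = (3 − (-3)) / (2 − (-5)) = 6/7,
    intercept c = (-3) − m·(-5) = 9/7.
Extremal: y(x) = (6/7) x + 9/7.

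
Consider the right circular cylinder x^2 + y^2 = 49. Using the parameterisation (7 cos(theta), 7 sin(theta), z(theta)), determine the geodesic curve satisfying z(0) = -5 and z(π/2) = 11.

Parameterise the cylinder of radius R = 7 as
    r(θ) = (7 cos θ, 7 sin θ, z(θ)).
The arc-length element is
    ds = sqrt(49 + (dz/dθ)^2) dθ,
so the Lagrangian is L = sqrt(49 + z'^2).
L depends on z' only, not on z or θ, so ∂L/∂z = 0 and
    ∂L/∂z' = z' / sqrt(49 + z'^2).
The Euler-Lagrange equation gives
    d/dθ( z' / sqrt(49 + z'^2) ) = 0,
so z' is constant. Integrating once:
    z(θ) = a θ + b,
a helix on the cylinder (a straight line when the cylinder is unrolled). The constants a, b are determined by the endpoint conditions.
With endpoint conditions z(0) = -5 and z(π/2) = 11: from z(0) = b we get b = -5, and a·π/2 + -5 = 11 gives a = 32/π, so
    z(θ) = (32/π) θ − 5.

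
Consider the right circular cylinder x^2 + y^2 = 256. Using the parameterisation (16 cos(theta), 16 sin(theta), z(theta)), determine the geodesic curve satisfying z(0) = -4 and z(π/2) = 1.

Parameterise the cylinder of radius R = 16 as
    r(θ) = (16 cos θ, 16 sin θ, z(θ)).
The arc-length element is
    ds = sqrt(256 + (dz/dθ)^2) dθ,
so the Lagrangian is L = sqrt(256 + z'^2).
L depends on z' only, not on z or θ, so ∂L/∂z = 0 and
    ∂L/∂z' = z' / sqrt(256 + z'^2).
The Euler-Lagrange equation gives
    d/dθ( z' / sqrt(256 + z'^2) ) = 0,
so z' is constant. Integrating once:
    z(θ) = a θ + b,
a helix on the cylinder (a straight line when the cylinder is unrolled). The constants a, b are determined by the endpoint conditions.
With endpoint conditions z(0) = -4 and z(π/2) = 1: from z(0) = b we get b = -4, and a·π/2 + -4 = 1 gives a = 10/π, so
    z(θ) = (10/π) θ − 4.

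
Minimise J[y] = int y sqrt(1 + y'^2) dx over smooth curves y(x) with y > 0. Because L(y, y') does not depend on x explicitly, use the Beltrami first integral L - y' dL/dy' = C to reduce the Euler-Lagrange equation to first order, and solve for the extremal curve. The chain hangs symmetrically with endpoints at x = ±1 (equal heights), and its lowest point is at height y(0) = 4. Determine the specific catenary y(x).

The Lagrangian L(y, y') = y sqrt(1 + y'^2) has no explicit x dependence, so the Beltrami identity applies:
    L − y' ∂L/∂y' = C.
Compute ∂L/∂y' = y · y' / sqrt(1 + y'^2). Then
    L − y' ∂L/∂y'
    = y sqrt(1 + y'^2) − y · y'^2 / sqrt(1 + y'^2)
    = y (1 + y'^2 − y'^2) / sqrt(1 + y'^2)
    = y / sqrt(1 + y'^2) = C.
Squaring gives y^2 = C^2 (1 + y'^2), i.e.
    y'^2 = y^2 / C^2 − 1.
Separating variables,
    dy / sqrt(y^2 − C^2) = dx / C,
and integrating gives arccosh(y / C) = (x − a)/C, so
    y(x) = C cosh((x − a)/C),
the catenary. The constants C and a are fixed by the two endpoint conditions (and, for the hanging-chain problem, the length constraint selects C).
Now fit the given data. The endpoints x = ±1 are symmetric at equal height, so the catenary is even about its minimum: a = 0 and y(x) = C cosh(x/C). The lowest point is y(0) = C cosh(0) = C, and we are told y(0) = 4, so C = 4. Therefore
    y(x) = 4 cosh(x/4),
and at the endpoints
    y(±1) = 4 cosh(1/4).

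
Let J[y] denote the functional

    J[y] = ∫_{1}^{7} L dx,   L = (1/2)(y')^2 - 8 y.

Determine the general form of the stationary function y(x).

The Lagrangian is L = (1/2)(y')^2 - 8 y.
∂L/∂y = -8.
∂L/∂y' = y'.
The Euler-Lagrange equation d/dx(∂L/∂y') − ∂L/∂y = 0 becomes:
    y'' + 8 = 0
General solution: y(x) = -4 x^2 + A x + B, where A and B are arbitrary constants fixed by the endpoint conditions.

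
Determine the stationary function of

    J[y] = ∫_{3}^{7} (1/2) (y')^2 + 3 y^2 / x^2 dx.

The Lagrangian is L = (1/2) (y')^2 + 3 y^2 / x^2.
Compute ∂L/∂y = 6y/x^2, ∂L/∂y' = y'.
The Euler-Lagrange equation d/dx(∂L/∂y') − ∂L/∂y = 0 reduces to
    y'' − 6/x^2 · y = 0  (x > 0).
Its general solution is
    y(x) = A x^3 + B x^(-2),
with A, B fixed by the endpoint conditions.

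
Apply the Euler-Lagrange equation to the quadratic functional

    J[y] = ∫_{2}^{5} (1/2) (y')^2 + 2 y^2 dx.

The Lagrangian is L = (1/2) (y')^2 + 2 y^2.
Compute ∂L/∂y = 4y, ∂L/∂y' = y'.
The Euler-Lagrange equation d/dx(∂L/∂y') − ∂L/∂y = 0 reduces to
    y'' − 4 y = 0.
Its general solution is
    y(x) = A e^(2x) + B e^(−2x),
with A, B fixed by the endpoint conditions.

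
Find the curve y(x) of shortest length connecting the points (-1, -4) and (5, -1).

Arc-length functional: J[y] = ∫ sqrt(1 + (y')^2) dx.
Lagrangian L = sqrt(1 + (y')^2) has no explicit y dependence, so ∂L/∂y = 0 and the Euler-Lagrange equation gives
    d/dx( y' / sqrt(1 + (y')^2) ) = 0  ⇒  y' / sqrt(1 + (y')^2) = const.
Hence y' is constant, so y(x) is affine.
Fitting the endpoints (-1, -4) and (5, -1):
    slope m = ((-1) − (-4)) / (5 − (-1)) = 1/2,
    intercept c = (-4) − m·(-1) = -7/2.
Extremal: y(x) = (1/2) x - 7/2.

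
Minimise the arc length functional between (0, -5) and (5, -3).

Arc-length functional: J[y] = ∫ sqrt(1 + (y')^2) dx.
Lagrangian L = sqrt(1 + (y')^2) has no explicit y dependence, so ∂L/∂y = 0 and the Euler-Lagrange equation gives
    d/dx( y' / sqrt(1 + (y')^2) ) = 0  ⇒  y' / sqrt(1 + (y')^2) = const.
Hence y' is constant, so y(x) is affine.
Fitting the endpoints (0, -5) and (5, -3):
    slope m = ((-3) − (-5)) / (5 − 0) = 2/5,
    intercept c = (-5) − m·0 = -5.
Extremal: y(x) = (2/5) x - 5.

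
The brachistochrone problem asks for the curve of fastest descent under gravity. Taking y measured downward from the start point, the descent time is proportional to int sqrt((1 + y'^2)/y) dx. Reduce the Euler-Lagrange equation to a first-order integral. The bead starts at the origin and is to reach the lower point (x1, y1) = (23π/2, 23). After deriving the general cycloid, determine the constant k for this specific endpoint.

The Lagrangian L = sqrt((1 + y'^2) / y) has no explicit x dependence, so the Beltrami identity applies:
    L − y' ∂L/∂y' = C.
Compute ∂L/∂y' = y' / sqrt(y (1 + y'^2)).
Substitute:
    sqrt((1 + y'^2)/y) − y'·y' / sqrt(y (1 + y'^2))
    = (1 + y'^2) / sqrt(y (1 + y'^2)) − y'^2 / sqrt(y (1 + y'^2))
    = 1 / sqrt(y (1 + y'^2)) = C.
Squaring and rearranging gives the first integral
    y (1 + y'^2) = 1/C^2 =: k   (constant).
Solving this first-order ODE by the substitution
    y = (k/2)(1 − cos θ)
yields the cycloid parameterisation
    x(θ) = (k/2)(θ − sin θ),   y(θ) = (k/2)(1 − cos θ).
The constant k is fixed by the endpoint condition.
Now fit the given lower endpoint (x1, y1) = (23π/2, 23). At the bottom of the first arch (θ = π), the parametric equations give
    y(π) = (k/2)(1 − cos π) = k,
    x(π) = (k/2)(π − sin π) = kπ/2.
Matching y(π) = 23 gives k = 23, consistent with x(π) = 23π/2. Therefore the specific cycloid is
    x(θ) = (23/2)(θ − sin θ),   y(θ) = (23/2)(1 − cos θ).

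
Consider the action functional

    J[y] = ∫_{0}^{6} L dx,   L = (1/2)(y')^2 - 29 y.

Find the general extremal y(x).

The Lagrangian is L = (1/2)(y')^2 - 29 y.
∂L/∂y = -29.
∂L/∂y' = y'.
The Euler-Lagrange equation d/dx(∂L/∂y') − ∂L/∂y = 0 becomes:
    y'' + 29 = 0
General solution: y(x) = -(29/2) x^2 + A x + B, where A and B are arbitrary constants fixed by the endpoint conditions.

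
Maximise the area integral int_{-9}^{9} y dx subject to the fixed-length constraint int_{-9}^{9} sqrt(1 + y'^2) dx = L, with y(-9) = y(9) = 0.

Set up the augmented Lagrangian using a multiplier λ for the length constraint:
    F(y, y') = y − λ sqrt(1 + y'^2).
F has no explicit x dependence, so the Beltrami identity yields a first integral
    F − y' ∂F/∂y' = C.
Compute ∂F/∂y' = −λ y' / sqrt(1 + y'^2). Then
    y − λ sqrt(1 + y'^2) + λ y'^2 / sqrt(1 + y'^2) = C
    ⇒  y − λ / sqrt(1 + y'^2) = C.
Solving for y' and integrating gives
    (x − a)^2 + (y − b)^2 = λ^2,
a circular arc of radius λ. The constants a, b are determined by the endpoint conditions y(-9) = y(9) = 0, and λ is fixed implicitly by the length constraint
    ∫_{-9}^{9} sqrt(1 + y'^2) dx = L.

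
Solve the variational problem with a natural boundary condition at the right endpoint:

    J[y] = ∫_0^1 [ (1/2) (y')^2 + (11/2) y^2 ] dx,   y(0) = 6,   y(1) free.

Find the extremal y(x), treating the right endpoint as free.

The Lagrangian L = (1/2) (y')^2 + (11/2) y^2 gives
    ∂L/∂y = 11 y,   ∂L/∂y' = y'.
Euler-Lagrange: y'' − 11 y = 0.
With k = sqrt(11), the general solution is
    y(x) = A cosh(sqrt(11) x) + B sinh(sqrt(11) x).
Fixed left endpoint y(0) = 6 ⇒ A = 6.
The right endpoint x = 1 is free, so the natural (transversality) condition is ∂L/∂y' |_{x=1} = 0, i.e. y'(1) = 0.
Compute y'(x) = A k sinh(k x) + B k cosh(k x), so
    y'(1) = A k sinh(k·1) + B k cosh(k·1) = 0
    ⇒ B = −A tanh(k·1) = − 6 tanh(sqrt(11)·1).
Therefore the extremal is
    y(x) = 6 cosh(sqrt(11) x) − 6 tanh(sqrt(11)·1) sinh(sqrt(11) x).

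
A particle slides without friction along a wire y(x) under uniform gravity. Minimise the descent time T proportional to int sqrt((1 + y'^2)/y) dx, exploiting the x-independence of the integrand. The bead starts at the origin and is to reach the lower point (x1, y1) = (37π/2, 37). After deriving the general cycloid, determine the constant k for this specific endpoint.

The Lagrangian L = sqrt((1 + y'^2) / y) has no explicit x dependence, so the Beltrami identity applies:
    L − y' ∂L/∂y' = C.
Compute ∂L/∂y' = y' / sqrt(y (1 + y'^2)).
Substitute:
    sqrt((1 + y'^2)/y) − y'·y' / sqrt(y (1 + y'^2))
    = (1 + y'^2) / sqrt(y (1 + y'^2)) − y'^2 / sqrt(y (1 + y'^2))
    = 1 / sqrt(y (1 + y'^2)) = C.
Squaring and rearranging gives the first integral
    y (1 + y'^2) = 1/C^2 =: k   (constant).
Solving this first-order ODE by the substitution
    y = (k/2)(1 − cos θ)
yields the cycloid parameterisation
    x(θ) = (k/2)(θ − sin θ),   y(θ) = (k/2)(1 − cos θ).
The constant k is fixed by the endpoint condition.
Now fit the given lower endpoint (x1, y1) = (37π/2, 37). At the bottom of the first arch (θ = π), the parametric equations give
    y(π) = (k/2)(1 − cos π) = k,
    x(π) = (k/2)(π − sin π) = kπ/2.
Matching y(π) = 37 gives k = 37, consistent with x(π) = 37π/2. Therefore the specific cycloid is
    x(θ) = (37/2)(θ − sin θ),   y(θ) = (37/2)(1 − cos θ).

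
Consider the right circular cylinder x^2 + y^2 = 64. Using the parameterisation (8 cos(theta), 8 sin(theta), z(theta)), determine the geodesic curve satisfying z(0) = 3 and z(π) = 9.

Parameterise the cylinder of radius R = 8 as
    r(θ) = (8 cos θ, 8 sin θ, z(θ)).
The arc-length element is
    ds = sqrt(64 + (dz/dθ)^2) dθ,
so the Lagrangian is L = sqrt(64 + z'^2).
L depends on z' only, not on z or θ, so ∂L/∂z = 0 and
    ∂L/∂z' = z' / sqrt(64 + z'^2).
The Euler-Lagrange equation gives
    d/dθ( z' / sqrt(64 + z'^2) ) = 0,
so z' is constant. Integrating once:
    z(θ) = a θ + b,
a helix on the cylinder (a straight line when the cylinder is unrolled). The constants a, b are determined by the endpoint conditions.
With endpoint conditions z(0) = 3 and z(π) = 9: from z(0) = b we get b = 3, and a·π + 3 = 9 gives a = 6/π, so
    z(θ) = (6/π) θ + 3.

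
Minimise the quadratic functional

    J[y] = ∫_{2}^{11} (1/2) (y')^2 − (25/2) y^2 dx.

The Lagrangian is L = (1/2) (y')^2 − (25/2) y^2.
Compute ∂L/∂y = -25y, ∂L/∂y' = y'.
The Euler-Lagrange equation d/dx(∂L/∂y') − ∂L/∂y = 0 reduces to
    y'' + 25 y = 0.
Its general solution is
    y(x) = A sin(5x) + B cos(5x),
with A, B fixed by the endpoint conditions.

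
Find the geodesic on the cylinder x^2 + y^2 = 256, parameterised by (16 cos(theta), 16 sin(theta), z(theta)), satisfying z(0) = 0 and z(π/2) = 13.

Parameterise the cylinder of radius R = 16 as
    r(θ) = (16 cos θ, 16 sin θ, z(θ)).
The arc-length element is
    ds = sqrt(256 + (dz/dθ)^2) dθ,
so the Lagrangian is L = sqrt(256 + z'^2).
L depends on z' only, not on z or θ, so ∂L/∂z = 0 and
    ∂L/∂z' = z' / sqrt(256 + z'^2).
The Euler-Lagrange equation gives
    d/dθ( z' / sqrt(256 + z'^2) ) = 0,
so z' is constant. Integrating once:
    z(θ) = a θ + b,
a helix on the cylinder (a straight line when the cylinder is unrolled). The constants a, b are determined by the endpoint conditions.
With endpoint conditions z(0) = 0 and z(π/2) = 13: from z(0) = b we get b = 0, and a·π/2 + 0 = 13 gives a = 26/π, so
    z(θ) = (26/π) θ.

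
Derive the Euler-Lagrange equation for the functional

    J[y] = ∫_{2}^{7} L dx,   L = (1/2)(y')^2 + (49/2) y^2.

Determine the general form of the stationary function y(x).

The Lagrangian is L = (1/2)(y')^2 + (49/2) y^2.
∂L/∂y = 49y.
∂L/∂y' = y'.
The Euler-Lagrange equation d/dx(∂L/∂y') − ∂L/∂y = 0 becomes:
    y'' - 49 y = 0
General solution: y(x) = A e^(7x) + B e^(-7x), where A and B are arbitrary constants fixed by the endpoint conditions.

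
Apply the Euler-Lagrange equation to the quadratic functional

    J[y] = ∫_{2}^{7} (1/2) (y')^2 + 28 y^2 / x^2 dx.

The Lagrangian is L = (1/2) (y')^2 + 28 y^2 / x^2.
Compute ∂L/∂y = 56y/x^2, ∂L/∂y' = y'.
The Euler-Lagrange equation d/dx(∂L/∂y') − ∂L/∂y = 0 reduces to
    y'' − 56/x^2 · y = 0  (x > 0).
Its general solution is
    y(x) = A x^8 + B x^(-7),
with A, B fixed by the endpoint conditions.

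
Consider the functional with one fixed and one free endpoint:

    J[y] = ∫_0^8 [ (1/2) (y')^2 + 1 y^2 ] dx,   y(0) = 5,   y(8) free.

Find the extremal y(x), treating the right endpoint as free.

The Lagrangian L = (1/2) (y')^2 + 1 y^2 gives
    ∂L/∂y = 2 y,   ∂L/∂y' = y'.
Euler-Lagrange: y'' − 2 y = 0.
With k = sqrt(2), the general solution is
    y(x) = A cosh(sqrt(2) x) + B sinh(sqrt(2) x).
Fixed left endpoint y(0) = 5 ⇒ A = 5.
The right endpoint x = 8 is free, so the natural (transversality) condition is ∂L/∂y' |_{x=8} = 0, i.e. y'(8) = 0.
Compute y'(x) = A k sinh(k x) + B k cosh(k x), so
    y'(8) = A k sinh(k·8) + B k cosh(k·8) = 0
    ⇒ B = −A tanh(k·8) = − 5 tanh(sqrt(2)·8).
Therefore the extremal is
    y(x) = 5 cosh(sqrt(2) x) − 5 tanh(sqrt(2)·8) sinh(sqrt(2) x).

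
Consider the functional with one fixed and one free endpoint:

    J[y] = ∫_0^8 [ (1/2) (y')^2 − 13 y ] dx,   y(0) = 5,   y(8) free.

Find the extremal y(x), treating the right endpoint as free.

The Lagrangian L = (1/2) (y')^2 − 13 y gives
    ∂L/∂y = −13,   ∂L/∂y' = y'.
Euler-Lagrange: d/dx(y') − (−13) = 0, i.e. y'' + 13 = 0, so
    y(x) = −(13/2) x^2 + C1 x + C2.
Fixed left endpoint y(0) = 5 ⇒ C2 = 5.
The right endpoint x = 8 is free, so the natural (transversality) condition is ∂L/∂y' |_{x=8} = 0, i.e. y'(8) = 0.
Compute y'(x) = −13 x + C1, so y'(8) = −104 + C1 = 0 ⇒ C1 = 104.
Therefore the extremal is
    y(x) = −(13/2) x^2 + 104 x + 5.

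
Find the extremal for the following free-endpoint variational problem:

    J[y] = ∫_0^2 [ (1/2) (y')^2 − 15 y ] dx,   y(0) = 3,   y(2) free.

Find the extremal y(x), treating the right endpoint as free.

The Lagrangian L = (1/2) (y')^2 − 15 y gives
    ∂L/∂y = −15,   ∂L/∂y' = y'.
Euler-Lagrange: d/dx(y') − (−15) = 0, i.e. y'' + 15 = 0, so
    y(x) = −(15/2) x^2 + C1 x + C2.
Fixed left endpoint y(0) = 3 ⇒ C2 = 3.
The right endpoint x = 2 is free, so the natural (transversality) condition is ∂L/∂y' |_{x=2} = 0, i.e. y'(2) = 0.
Compute y'(x) = −15 x + C1, so y'(2) = −30 + C1 = 0 ⇒ C1 = 30.
Therefore the extremal is
    y(x) = −(15/2) x^2 + 30 x + 3.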